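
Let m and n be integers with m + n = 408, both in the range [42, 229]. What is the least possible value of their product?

40991

Since m + n is fixed, pushing one of them to its bound minimizes the product.
The extreme feasible split is m = 179, n = 229, giving mn = 40991.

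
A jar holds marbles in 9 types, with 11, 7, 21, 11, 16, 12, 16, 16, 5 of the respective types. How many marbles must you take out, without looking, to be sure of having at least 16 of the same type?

107

In the worst case you take as many as possible of each type without reaching 16: 11 + 7 + 15 + 11 + 15 + 12 + 15 + 15 + 5 = 106.
The next one must give 16 of some type, so 106 + 1 = 107.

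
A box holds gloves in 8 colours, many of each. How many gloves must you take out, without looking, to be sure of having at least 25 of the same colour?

You could draw 24 of every colour without reaching 25 of any — 192 in all.
One more forces 25 of some colour, so 192 + 1 = 193.

193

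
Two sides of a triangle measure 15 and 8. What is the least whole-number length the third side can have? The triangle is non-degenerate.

The third side must exceed |15 − 8| = 7.
The smallest integer above 7 is 8.

8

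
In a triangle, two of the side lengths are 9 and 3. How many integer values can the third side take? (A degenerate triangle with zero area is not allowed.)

The triangle inequality gives |9 − 3| < c < 9 + 3, i.e. 6 < c < 12.
So c can be any integer from 7 to 11: 5 values.

5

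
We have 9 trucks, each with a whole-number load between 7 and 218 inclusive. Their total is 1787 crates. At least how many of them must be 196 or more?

2

Suppose at most 9 − j of them reach 196; then j values are ≤ 195 and the rest ≤ 218.
The total is then ≤ 195·j + 218·(9 − j) = 1962 − 23j. For this to be ≥ 1787 we need j ≤ 7, so at least 9 − 7 = 2 must reach 196.
Exactly 2 works: 2 values at 218 and 7 at 195 total 1801; lower one of the high values by 14 (still ≥ 196) to hit 1787.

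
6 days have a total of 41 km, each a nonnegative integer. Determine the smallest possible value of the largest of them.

7

Some value must be at least ⌈41/6⌉ = 7, since 6 × 6 = 36 < 41.
Equality holds with 5 values of 7 and 1 value of 6.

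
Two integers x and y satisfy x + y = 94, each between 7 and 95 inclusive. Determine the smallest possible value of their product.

xy = x(94 − x) is concave in x, so over [7, 87] it is minimized at an endpoint.
The extreme feasible split is x = 7, y = 87, giving xy = 609.

609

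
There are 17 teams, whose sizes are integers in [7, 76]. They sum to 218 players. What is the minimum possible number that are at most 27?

Each value above 27 is at least 28, contributing at least 28 − 7 = 21 above the floor 7.
The sum exceeds the floor total 119 by 99, so at most ⌊99/21⌋ = 4 exceed 27, and at least 13 are ≤ 27.
Exactly 13 works: 13 values at 7 and 4 at 28 total 203; raise one of the low values by 15 (still ≤ 27) to hit 218.

13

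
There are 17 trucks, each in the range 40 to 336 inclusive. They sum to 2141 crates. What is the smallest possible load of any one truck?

To make one truck as small as possible, make the other 16 as large as possible.
The other 16 can take up 16 × 336 = 5376 ≥ 2141 − 40, so one truck can sit at its floor of 40.
Achievable: one at 40 and the other 16 totalling 2101, which fits since 16 × 40 ≤ 2101 ≤ 16 × 336.

40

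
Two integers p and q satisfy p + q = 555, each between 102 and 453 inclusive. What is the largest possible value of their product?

77006

For a fixed sum, the product pq is largest when p and q are as close as possible.
Taking p = 277 and q = 278 (both in [102, 453]) gives pq = 77006.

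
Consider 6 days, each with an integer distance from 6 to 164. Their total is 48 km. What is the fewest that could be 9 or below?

3

Each value above 9 is at least 10, contributing at least 10 − 6 = 4 above the floor 6.
The sum exceeds the floor total 36 by 12, so at most ⌊12/4⌋ = 3 exceed 9, and at least 3 are ≤ 9.
Exactly 3 works: 3 values at 6 and 3 at 10 total 48.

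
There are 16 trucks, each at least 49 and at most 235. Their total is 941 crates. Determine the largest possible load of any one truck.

Maximizing one value means minimizing the remaining 15.
The other 15 contribute at least 15 × 49 = 735, leaving at most 941 − 735 = 206.
Since 206 ≤ 235, this is achievable: one at 206 and 15 at 49.

206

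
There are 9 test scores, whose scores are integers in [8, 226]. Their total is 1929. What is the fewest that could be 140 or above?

Suppose at most 9 − j of them reach 140; then j values are ≤ 139 and the rest ≤ 226.
The total is then ≤ 139·j + 226·(9 − j) = 2034 − 87j. For this to be ≥ 1929 we need j ≤ 1, so at least 9 − 1 = 8 must reach 140.
Exactly 8 works: 8 values at 226 and 1 at 139 total 1947; lower one of the high values by 18 (still ≥ 140) to hit 1929.

8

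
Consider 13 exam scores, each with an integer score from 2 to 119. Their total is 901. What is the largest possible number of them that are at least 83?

10

With k values at 83 or above and the rest at least 2, the sum is at least 26 + 81k.
Since the sum is 901, we need 81k ≤ 875, i.e. k ≤ 10.
k = 10 is achieved by 10 values at 83 and 3 at 2, total 836; add 65 to one value (staying below 83) to reach 901.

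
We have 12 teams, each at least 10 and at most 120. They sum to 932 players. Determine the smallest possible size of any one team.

Minimizing one value means maximizing the remaining 11.
The other 11 can take up 11 × 120 = 1320 ≥ 932 − 10, so one team can sit at its floor of 10.
Achievable: one at 10 and the other 11 totalling 922, which fits since 11 × 10 ≤ 922 ≤ 11 × 120.

10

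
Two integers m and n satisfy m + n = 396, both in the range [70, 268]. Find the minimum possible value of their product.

34304

For a fixed sum, mn is smallest when m and n are as far apart as possible.
The extreme feasible split is m = 128, n = 268, giving mn = 34304.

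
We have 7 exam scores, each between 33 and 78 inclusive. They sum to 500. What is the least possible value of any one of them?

To make one score as small as possible, make the other 6 as large as possible.
The other 6 can take up 6 × 78 = 468 ≥ 500 − 33, so one score can sit at its floor of 33.
Achievable: one at 33 and the other 6 totalling 467, which fits since 6 × 33 ≤ 467 ≤ 6 × 78.

33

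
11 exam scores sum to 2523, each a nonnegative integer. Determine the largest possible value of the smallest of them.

229

The 11 values sum to 2523, so their minimum is at most ⌊2523/11⌋ = 229.
Achievable: 7 of them at 229 and 4 at 230 total 2523.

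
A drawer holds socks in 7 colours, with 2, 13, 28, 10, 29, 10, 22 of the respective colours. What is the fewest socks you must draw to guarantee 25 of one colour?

106

In the worst case you take as many as possible of each colour without reaching 25: 2 + 13 + 24 + 10 + 24 + 10 + 22 = 105.
The next one must give 25 of some colour, so 105 + 1 = 106.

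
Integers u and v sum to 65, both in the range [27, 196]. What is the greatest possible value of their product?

uv = u(65 − u) is maximized when u is as near 65/2 as the bounds allow.
Taking u = 32 and v = 33 (both in [27, 196]) gives uv = 1056.

1056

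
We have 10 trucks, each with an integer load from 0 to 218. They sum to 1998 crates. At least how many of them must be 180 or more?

If only k of them are at least 180, the other 10 − k are at most 179, so the total is at most k·218 + (10 − k)·179.
This must reach 1998, so k·218 + (10 − k)·179 ≥ 1998, giving k ≥ 6.
Exactly 6 works: 6 values at 218 and 4 at 179 total 2024; lower one of the high values by 26 (still ≥ 180) to hit 1998.

6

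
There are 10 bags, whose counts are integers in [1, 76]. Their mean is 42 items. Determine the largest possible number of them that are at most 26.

The total is 10 × 42 = 420.
Each value at 26 or below falls at least 76 − 26 = 50 short of the ceiling 76.
The ceiling total is 10 × 76 = 760, and we need 420, so at most ⌊(760 − 420)/50⌋ = 6 can be that low.
k = 6 is achieved by 6 values at 26 and 4 at 76, total 460; lower one of the 76's by 40 (still > 26) to reach 420.

6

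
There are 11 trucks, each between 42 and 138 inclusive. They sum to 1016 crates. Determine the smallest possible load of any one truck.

To make one truck as small as possible, make the other 10 as large as possible.
The other 10 can take up 10 × 138 = 1380 ≥ 1016 − 42, so one truck can sit at its floor of 42.
Achievable: one at 42 and the other 10 totalling 974, which fits since 10 × 42 ≤ 974 ≤ 10 × 138.

42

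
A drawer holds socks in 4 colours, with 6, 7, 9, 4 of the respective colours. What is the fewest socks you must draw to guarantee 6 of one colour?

In the worst case you take as many as possible of each colour without reaching 6: 5 + 5 + 5 + 4 = 19.
The next one must give 6 of some colour, so 19 + 1 = 20.

20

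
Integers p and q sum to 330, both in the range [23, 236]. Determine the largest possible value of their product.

With p + q fixed, pq peaks when the two are closest together.
Taking p = 165 and q = 165 (both in [23, 236]) gives pq = 27225.

27225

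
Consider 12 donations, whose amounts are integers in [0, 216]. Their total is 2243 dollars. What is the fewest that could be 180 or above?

3

Each value short of 180 is at most 179, costing at least 216 − 179 = 37 against the maximum total of 2592.
We can afford to lose at most 2592 − 2243 = 349, so at most ⌊349/37⌋ = 9 fall short, and at least 3 are ≥ 180.
Exactly 3 works: 3 values at 216 and 9 at 179 total 2259; lower one of the high values by 16 (still ≥ 180) to hit 2243.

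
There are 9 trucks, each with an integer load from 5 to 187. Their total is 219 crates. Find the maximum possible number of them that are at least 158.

With k values at 158 or above and the rest at least 5, the sum is at least 45 + 153k.
Since the sum is 219, we need 153k ≤ 174, i.e. k ≤ 1.
k = 1 is achieved by 1 value at 158 and 8 at 5, total 198; add 21 to one value (staying below 158) to reach 219.

1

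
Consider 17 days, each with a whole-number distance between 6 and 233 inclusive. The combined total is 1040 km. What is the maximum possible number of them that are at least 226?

With k values at 226 or above and the rest at least 6, the sum is at least 102 + 220k.
Since the sum is 1040, we need 220k ≤ 938, i.e. k ≤ 4.
k = 4 is achieved by 4 values at 226 and 13 at 6, total 982; add 58 to one value (staying below 226) to reach 1040.

4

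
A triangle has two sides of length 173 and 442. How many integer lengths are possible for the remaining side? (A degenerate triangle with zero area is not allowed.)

The triangle inequality gives |173 − 442| < c < 173 + 442, i.e. 269 < c < 615.
So c can be any integer from 270 to 614: 345 values.

345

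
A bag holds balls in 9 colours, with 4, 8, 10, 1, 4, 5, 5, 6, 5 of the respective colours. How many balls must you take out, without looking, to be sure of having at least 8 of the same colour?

45

In the worst case you take as many as possible of each colour without reaching 8: 4 + 7 + 7 + 1 + 4 + 5 + 5 + 6 + 5 = 44.
The next one must give 8 of some colour, so 44 + 1 = 45.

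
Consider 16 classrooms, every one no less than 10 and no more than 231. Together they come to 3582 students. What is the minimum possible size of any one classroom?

To make one classroom as small as possible, make the other 15 as large as possible.
The other 15 contribute at most 15 × 231 = 3465, leaving at least 3582 − 3465 = 117.
Since 117 ≥ 10, this is achievable: one at 117 and 15 at 231.

117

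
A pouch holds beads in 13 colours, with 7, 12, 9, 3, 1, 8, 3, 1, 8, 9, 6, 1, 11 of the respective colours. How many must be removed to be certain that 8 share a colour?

In the worst case you take as many as possible of each colour without reaching 8: 7 + 7 + 7 + 3 + 1 + 7 + 3 + 1 + 7 + 7 + 6 + 1 + 7 = 64.
The next one must give 8 of some colour, so 64 + 1 = 65.

65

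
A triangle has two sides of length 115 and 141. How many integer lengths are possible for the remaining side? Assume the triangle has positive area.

The triangle inequality gives |115 − 141| < c < 115 + 141, i.e. 26 < c < 256.
So c can be any integer from 27 to 255: 229 values.

229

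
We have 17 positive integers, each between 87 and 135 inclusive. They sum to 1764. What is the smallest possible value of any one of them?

Minimizing one value means maximizing the remaining 16.
The other 16 can take up 16 × 135 = 2160 ≥ 1764 − 87, so one integer can sit at its floor of 87.
Achievable: one at 87 and the other 16 totalling 1677, which fits since 16 × 87 ≤ 1677 ≤ 16 × 135.

87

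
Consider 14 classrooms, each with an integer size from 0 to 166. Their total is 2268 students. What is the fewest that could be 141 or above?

12

Suppose at most 14 − j of them reach 141; then j values are ≤ 140 and the rest ≤ 166.
The total is then ≤ 140·j + 166·(14 − j) = 2324 − 26j. For this to be ≥ 2268 we need j ≤ 2, so at least 14 − 2 = 12 must reach 141.
Exactly 12 works: 12 values at 166 and 2 at 140 total 2272; lower one of the high values by 4 (still ≥ 141) to hit 2268.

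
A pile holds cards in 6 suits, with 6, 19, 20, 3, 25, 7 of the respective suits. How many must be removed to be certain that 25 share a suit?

80

In the worst case you take as many as possible of each suit without reaching 25: 6 + 19 + 20 + 3 + 24 + 7 = 79.
The next one must give 25 of some suit, so 79 + 1 = 80.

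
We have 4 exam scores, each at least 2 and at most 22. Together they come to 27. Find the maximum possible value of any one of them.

21

Maximizing one value means minimizing the remaining 3.
The other 3 contribute at least 3 × 2 = 6, leaving at most 27 − 6 = 21.
Since 21 ≤ 22, this is achievable: one at 21 and 3 at 2.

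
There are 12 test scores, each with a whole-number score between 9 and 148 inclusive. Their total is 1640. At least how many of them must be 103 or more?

10

Each value short of 103 is at most 102, costing at least 148 − 102 = 46 against the maximum total of 1776.
We can afford to lose at most 1776 − 1640 = 136, so at most ⌊136/46⌋ = 2 fall short, and at least 10 are ≥ 103.
Exactly 10 works: 10 values at 148 and 2 at 102 total 1684; lower one of the high values by 44 (still ≥ 103) to hit 1640.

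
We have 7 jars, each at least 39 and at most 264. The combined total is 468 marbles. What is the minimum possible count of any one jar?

To make one jar as small as possible, make the other 6 as large as possible.
The other 6 can take up 6 × 264 = 1584 ≥ 468 − 39, so one jar can sit at its floor of 39.
Achievable: one at 39 and the other 6 totalling 429, which fits since 6 × 39 ≤ 429 ≤ 6 × 264.

39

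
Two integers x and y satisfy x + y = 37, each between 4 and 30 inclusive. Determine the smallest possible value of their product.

210

For a fixed sum, xy is smallest when x and y are as far apart as possible.
At the endpoint x = 7, y = 37 − 7 = 30, so xy = 7 × 30 = 210.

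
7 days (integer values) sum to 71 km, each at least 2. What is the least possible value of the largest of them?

11

If every one of the 7 were at most 10, the total would be at most 7 × 10 = 70 < 71.
Equality holds with 1 value of 11 and 6 values of 10.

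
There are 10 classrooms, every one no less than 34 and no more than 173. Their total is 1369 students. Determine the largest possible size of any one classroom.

173

To make one classroom as large as possible, make the other 9 as small as possible.
The other 9 contribute at least 9 × 34 = 306, leaving at most 1369 − 306 = 1063.
But each classroom is capped at 173, so the maximum is 173.
Achievable: one at 173 and the other 9 totalling 1196, which fits since 9 × 34 ≤ 1196 ≤ 9 × 173.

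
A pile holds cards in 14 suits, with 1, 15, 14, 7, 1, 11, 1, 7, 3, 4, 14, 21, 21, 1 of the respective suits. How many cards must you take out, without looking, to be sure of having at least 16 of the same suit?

In the worst case you take as many as possible of each suit without reaching 16: 1 + 15 + 14 + 7 + 1 + 11 + 1 + 7 + 3 + 4 + 14 + 15 + 15 + 1 = 109.
The next one must give 16 of some suit, so 109 + 1 = 110.

110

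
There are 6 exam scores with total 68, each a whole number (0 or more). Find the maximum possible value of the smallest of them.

11

The 6 values sum to 68, so their minimum is at most ⌊68/6⌋ = 11.
Taking 4 copies of 11 and 2 copies of 12 gives exactly 68, so 11 is attained.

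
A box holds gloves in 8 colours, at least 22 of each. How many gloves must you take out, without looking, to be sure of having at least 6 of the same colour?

41

In the worst case you draw 5 of each of the 8 colours: 8 × 5 = 40.
One more forces 6 of some colour, so 40 + 1 = 41.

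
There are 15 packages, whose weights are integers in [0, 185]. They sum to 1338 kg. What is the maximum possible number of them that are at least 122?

If k of the values are ≥ 122, the total is ≥ 122k + 0(15 − k).
Setting 122k + 0(15 − k) ≤ 1338 gives 122k ≤ 1338, so k ≤ 10.
k = 10 is achieved by 10 values at 122 and 5 at 0, total 1220; add 118 to one value (staying below 122) to reach 1338.

10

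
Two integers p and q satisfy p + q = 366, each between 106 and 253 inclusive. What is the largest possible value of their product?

33489

pq = p(366 − p) is maximized when p is as near 366/2 as the bounds allow.
Taking p = 183 and q = 183 (both in [106, 253]) gives pq = 33489.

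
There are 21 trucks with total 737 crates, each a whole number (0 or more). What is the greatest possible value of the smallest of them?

The 21 values sum to 737, so their minimum is at most ⌊737/21⌋ = 35.
Equality holds with 19 values of 35 and 2 values of 36.

35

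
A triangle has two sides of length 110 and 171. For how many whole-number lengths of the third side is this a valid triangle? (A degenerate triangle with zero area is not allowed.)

219

The triangle inequality gives |110 − 171| < c < 110 + 171, i.e. 61 < c < 281.
So c can be any integer from 62 to 280: 219 values.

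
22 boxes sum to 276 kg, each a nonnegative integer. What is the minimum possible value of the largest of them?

The 22 values sum to 276, so their maximum is at least ⌈276/22⌉ = 13.
Equality holds with 12 values of 13 and 10 values of 12.

13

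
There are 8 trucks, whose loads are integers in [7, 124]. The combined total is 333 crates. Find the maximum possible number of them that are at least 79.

Suppose k of them are at least 79. Those contribute at least 79 each and the other 8 − k at least 7 each.
So the total is at least 79k + 7(8 − k) = 56 + 72k. This must be ≤ 333, giving k ≤ 3.
k = 3 is achieved by 3 values at 79 and 5 at 7, total 272; add 61 to one value (staying below 79) to reach 333.

3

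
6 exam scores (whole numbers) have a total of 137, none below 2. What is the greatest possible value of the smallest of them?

22

If every one of the 6 were at least 23, the total would be at least 6 × 23 = 138 > 137.
Taking 1 copy of 22 and 5 copies of 23 gives exactly 137, so 22 is attained.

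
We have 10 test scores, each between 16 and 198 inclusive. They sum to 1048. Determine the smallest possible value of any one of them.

16

Minimizing one value means maximizing the remaining 9.
The other 9 can take up 9 × 198 = 1782 ≥ 1048 − 16, so one score can sit at its floor of 16.
Achievable: one at 16 and the other 9 totalling 1032, which fits since 9 × 16 ≤ 1032 ≤ 9 × 198.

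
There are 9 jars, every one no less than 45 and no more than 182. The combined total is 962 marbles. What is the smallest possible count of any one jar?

45

To make one jar as small as possible, make the other 8 as large as possible.
The other 8 can take up 8 × 182 = 1456 ≥ 962 − 45, so one jar can sit at its floor of 45.
Achievable: one at 45 and the other 8 totalling 917, which fits since 8 × 45 ≤ 917 ≤ 8 × 182.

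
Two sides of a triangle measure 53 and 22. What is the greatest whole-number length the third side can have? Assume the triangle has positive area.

74

The third side must be less than 53 + 22 = 75.
The largest integer below 75 is 74.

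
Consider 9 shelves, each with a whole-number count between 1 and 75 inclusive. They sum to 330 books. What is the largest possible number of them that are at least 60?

5

If k of the values are ≥ 60, the total is ≥ 60k + 1(9 − k).
Setting 60k + 1(9 − k) ≤ 330 gives 59k ≤ 321, so k ≤ 5.
k = 5 is achieved by 5 values at 60 and 4 at 1, total 304; add 26 to one value (staying below 60) to reach 330.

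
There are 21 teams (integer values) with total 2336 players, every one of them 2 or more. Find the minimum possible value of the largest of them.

112

The 21 values sum to 2336, so their maximum is at least ⌈2336/21⌉ = 112.
Taking 16 copies of 111 and 5 copies of 112 gives exactly 2336, so 112 is attained.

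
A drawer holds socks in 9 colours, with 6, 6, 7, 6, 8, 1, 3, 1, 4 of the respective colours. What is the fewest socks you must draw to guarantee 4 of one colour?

In the worst case you take as many as possible of each colour without reaching 4: 3 + 3 + 3 + 3 + 3 + 1 + 3 + 1 + 3 = 23.
The next one must give 4 of some colour, so 23 + 1 = 24.

24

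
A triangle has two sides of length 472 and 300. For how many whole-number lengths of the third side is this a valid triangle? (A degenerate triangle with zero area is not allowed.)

599

The triangle inequality gives |472 − 300| < c < 472 + 300, i.e. 172 < c < 772.
So c can be any integer from 173 to 771: 599 values.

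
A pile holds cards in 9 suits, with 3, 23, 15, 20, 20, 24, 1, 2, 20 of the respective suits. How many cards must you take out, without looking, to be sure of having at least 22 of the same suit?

124

In the worst case you take as many as possible of each suit without reaching 22: 3 + 21 + 15 + 20 + 20 + 21 + 1 + 2 + 20 = 123.
The next one must give 22 of some suit, so 123 + 1 = 124.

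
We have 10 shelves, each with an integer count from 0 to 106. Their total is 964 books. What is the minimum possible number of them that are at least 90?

5

If only k of them are at least 90, the other 10 − k are at most 89, so the total is at most k·106 + (10 − k)·89.
This must reach 964, so k·106 + (10 − k)·89 ≥ 964, giving k ≥ 5.
Exactly 5 works: 5 values at 106 and 5 at 89 total 975; lower one of the high values by 11 (still ≥ 90) to hit 964.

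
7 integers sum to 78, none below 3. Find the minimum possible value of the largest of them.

Some value must be at least ⌈78/7⌉ = 12, since 7 × 11 = 77 < 78.
Achievable: 1 of them at 12 and 6 at 11 total 78.

12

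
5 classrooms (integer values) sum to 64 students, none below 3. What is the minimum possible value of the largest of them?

If every one of the 5 were at most 12, the total would be at most 5 × 12 = 60 < 64.
Equality holds with 4 values of 13 and 1 value of 12.

13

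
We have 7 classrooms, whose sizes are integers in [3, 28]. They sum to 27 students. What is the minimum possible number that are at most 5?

5

Each value above 5 is at least 6, contributing at least 6 − 3 = 3 above the floor 3.
The sum exceeds the floor total 21 by 6, so at most ⌊6/3⌋ = 2 exceed 5, and at least 5 are ≤ 5.
Exactly 5 works: 5 values at 3 and 2 at 6 total 27.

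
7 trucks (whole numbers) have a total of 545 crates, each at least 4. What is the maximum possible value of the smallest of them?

The 7 values sum to 545, so their minimum is at most ⌊545/7⌋ = 77.
Achievable: 1 of them at 77 and 6 at 78 total 545.

77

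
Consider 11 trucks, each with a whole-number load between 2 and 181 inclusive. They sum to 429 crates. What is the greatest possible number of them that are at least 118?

If k of the values are ≥ 118, the total is ≥ 118k + 2(11 − k).
Setting 118k + 2(11 − k) ≤ 429 gives 116k ≤ 407, so k ≤ 3.
k = 3 is achieved by 3 values at 118 and 8 at 2, total 370; add 59 to one value (staying below 118) to reach 429.

3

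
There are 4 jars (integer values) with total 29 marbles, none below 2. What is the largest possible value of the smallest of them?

7

The 4 values sum to 29, so their minimum is at most ⌊29/4⌋ = 7.
Equality holds with 3 values of 7 and 1 value of 8.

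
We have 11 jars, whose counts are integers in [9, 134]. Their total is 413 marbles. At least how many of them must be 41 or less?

Each value above 41 is at least 42, contributing at least 42 − 9 = 33 above the floor 9.
The sum exceeds the floor total 99 by 314, so at most ⌊314/33⌋ = 9 exceed 41, and at least 2 are ≤ 41.
Exactly 2 works: 2 values at 9 and 9 at 42 total 396; raise one of the low values by 17 (still ≤ 41) to hit 413.

2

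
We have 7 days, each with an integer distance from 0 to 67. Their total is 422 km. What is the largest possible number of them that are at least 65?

6

Suppose k of them are at least 65. Those contribute at least 65 each and the other 7 − k at least 0 each.
So the total is at least 65k + 0(7 − k) = 0 + 65k. This must be ≤ 422, giving k ≤ 6.
k = 6 is achieved by 6 values at 65 and 1 at 0, total 390; add 32 to one value (staying below 65) to reach 422.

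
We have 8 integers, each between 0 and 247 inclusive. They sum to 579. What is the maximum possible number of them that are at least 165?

With k values at 165 or above and the rest at least 0, the sum is at least 0 + 165k.
Since the sum is 579, we need 165k ≤ 579, i.e. k ≤ 3.
k = 3 is achieved by 3 values at 165 and 5 at 0, total 495; add 84 to one value (staying below 165) to reach 579.

3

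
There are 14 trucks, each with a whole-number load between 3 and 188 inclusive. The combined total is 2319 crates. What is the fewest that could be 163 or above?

2

If only k of them are at least 163, the other 14 − k are at most 162, so the total is at most k·188 + (14 − k)·162.
This must reach 2319, so k·188 + (14 − k)·162 ≥ 2319, giving k ≥ 2.
Exactly 2 works: 2 values at 188 and 12 at 162 total 2320; lower one of the high values by 1 (still ≥ 163) to hit 2319.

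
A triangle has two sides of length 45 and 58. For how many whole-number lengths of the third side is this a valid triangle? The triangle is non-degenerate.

89

The triangle inequality gives |45 − 58| < c < 45 + 58, i.e. 13 < c < 103.
So c can be any integer from 14 to 102: 89 values.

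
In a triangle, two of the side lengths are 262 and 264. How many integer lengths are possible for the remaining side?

The triangle inequality gives |262 − 264| < c < 262 + 264, i.e. 2 < c < 526.
So c can be any integer from 3 to 525: 523 values.

523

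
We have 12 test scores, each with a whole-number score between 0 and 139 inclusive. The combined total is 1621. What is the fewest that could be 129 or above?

Each value short of 129 is at most 128, costing at least 139 − 128 = 11 against the maximum total of 1668.
We can afford to lose at most 1668 − 1621 = 47, so at most ⌊47/11⌋ = 4 fall short, and at least 8 are ≥ 129.
Exactly 8 works: 8 values at 139 and 4 at 128 total 1624; lower one of the high values by 3 (still ≥ 129) to hit 1621.

8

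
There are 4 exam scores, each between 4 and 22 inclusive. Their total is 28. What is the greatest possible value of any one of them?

16

To make one score as large as possible, make the other 3 as small as possible.
The other 3 contribute at least 3 × 4 = 12, leaving at most 28 − 12 = 16.
Since 16 ≤ 22, this is achievable: one at 16 and 3 at 4.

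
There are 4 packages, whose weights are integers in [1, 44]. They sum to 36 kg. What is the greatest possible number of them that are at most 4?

3

Suppose k of them are at most 4. Those contribute at most 4 each and the rest at most 44 each.
So the total is at most 4k + 44(4 − k) = 176 − 40k. This must still be ≥ 36, so k ≤ 3.
k = 3 is achieved by 3 values at 4 and 1 at 44, total 56; lower one of the 44's by 20 (still > 4) to reach 36.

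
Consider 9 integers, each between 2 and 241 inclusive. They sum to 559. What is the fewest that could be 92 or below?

4

If only k of them are at most 92, the other 9 − k are at least 93, so the total is at least (9 − k)·93 + k·2.
This is ≤ 559, so (9 − k)·93 + 2k ≤ 559, which gives k ≥ 4.
Exactly 4 works: 4 values at 2 and 5 at 93 total 473; raise one of the low values by 86 (still ≤ 92) to hit 559.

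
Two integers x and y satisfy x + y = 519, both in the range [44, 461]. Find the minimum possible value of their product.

Since x + y is fixed, pushing one of them to its bound minimizes the product.
The extreme feasible split is x = 58, y = 461, giving xy = 26738.

26738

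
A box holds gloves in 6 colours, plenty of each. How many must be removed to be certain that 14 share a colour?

You could draw 13 of every colour without reaching 14 of any — 78 in all.
One more forces 14 of some colour, so 78 + 1 = 79.

79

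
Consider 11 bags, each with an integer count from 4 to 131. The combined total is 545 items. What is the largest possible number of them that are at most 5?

Suppose k of them are at most 5. Those contribute at most 5 each and the rest at most 131 each.
So the total is at most 5k + 131(11 − k) = 1441 − 126k. This must still be ≥ 545, so k ≤ 7.
k = 7 is achieved by 7 values at 5 and 4 at 131, total 559; lower one of the 131's by 14 (still > 5) to reach 545.

7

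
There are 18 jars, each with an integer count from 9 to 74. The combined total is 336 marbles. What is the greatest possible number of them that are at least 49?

Suppose k of them are at least 49. Those contribute at least 49 each and the other 18 − k at least 9 each.
So the total is at least 49k + 9(18 − k) = 162 + 40k. This must be ≤ 336, giving k ≤ 4.
k = 4 is achieved by 4 values at 49 and 14 at 9, total 322; add 14 to one value (staying below 49) to reach 336.

4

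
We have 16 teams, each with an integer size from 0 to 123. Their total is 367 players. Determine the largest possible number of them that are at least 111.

3

With k values at 111 or above and the rest at least 0, the sum is at least 0 + 111k.
Since the sum is 367, we need 111k ≤ 367, i.e. k ≤ 3.
k = 3 is achieved by 3 values at 111 and 13 at 0, total 333; add 34 to one value (staying below 111) to reach 367.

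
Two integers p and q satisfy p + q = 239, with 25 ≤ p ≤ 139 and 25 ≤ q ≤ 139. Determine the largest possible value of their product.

14280

pq = p(239 − p) is maximized when p is as near 239/2 as the bounds allow.
Taking p = 119 and q = 120 (both in [25, 139]) gives pq = 14280.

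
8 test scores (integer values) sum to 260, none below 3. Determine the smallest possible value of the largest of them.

The average is 260/8 > 32, so not all 8 can be 32 or less; the largest is ≥ 33.
Equality holds with 4 values of 33 and 4 values of 32.

33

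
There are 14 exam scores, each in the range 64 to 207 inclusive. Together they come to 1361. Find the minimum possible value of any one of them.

64

Minimizing one value means maximizing the remaining 13.
The other 13 can take up 13 × 207 = 2691 ≥ 1361 − 64, so one score can sit at its floor of 64.
Achievable: one at 64 and the other 13 totalling 1297, which fits since 13 × 64 ≤ 1297 ≤ 13 × 207.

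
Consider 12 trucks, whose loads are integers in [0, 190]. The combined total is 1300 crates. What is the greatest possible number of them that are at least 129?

Suppose k of them are at least 129. Those contribute at least 129 each and the other 12 − k at least 0 each.
So the total is at least 129k + 0(12 − k) = 0 + 129k. This must be ≤ 1300, giving k ≤ 10.
k = 10 is achieved by 10 values at 129 and 2 at 0, total 1290; add 10 to one value (staying below 129) to reach 1300.

10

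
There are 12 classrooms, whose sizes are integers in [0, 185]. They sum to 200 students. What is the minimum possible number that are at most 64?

Let j be the number exceeding 64. Then the total is ≥ 65·j + 0·(12 − j) = 0 + 65j.
So 65j ≤ 200 and j ≤ 3; hence at least 12 − 3 = 9 are ≤ 64.
Exactly 9 works: 9 values at 0 and 3 at 65 total 195; raise one of the low values by 5 (still ≤ 64) to hit 200.

9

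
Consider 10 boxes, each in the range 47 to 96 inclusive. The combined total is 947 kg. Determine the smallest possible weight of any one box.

83

To make one box as small as possible, make the other 9 as large as possible.
The other 9 contribute at most 9 × 96 = 864, leaving at least 947 − 864 = 83.
Since 83 ≥ 47, this is achievable: one at 83 and 9 at 96.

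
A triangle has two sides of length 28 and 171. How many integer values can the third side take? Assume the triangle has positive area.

The triangle inequality gives |28 − 171| < c < 28 + 171, i.e. 143 < c < 199.
So c can be any integer from 144 to 198: 55 values.

55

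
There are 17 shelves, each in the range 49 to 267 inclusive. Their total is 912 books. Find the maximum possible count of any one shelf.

To make one shelf as large as possible, make the other 16 as small as possible.
The other 16 contribute at least 16 × 49 = 784, leaving at most 912 − 784 = 128.
Since 128 ≤ 267, this is achievable: one at 128 and 16 at 49.

128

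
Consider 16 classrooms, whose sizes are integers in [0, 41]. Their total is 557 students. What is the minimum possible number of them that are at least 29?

9

Suppose at most 16 − j of them reach 29; then j values are ≤ 28 and the rest ≤ 41.
The total is then ≤ 28·j + 41·(16 − j) = 656 − 13j. For this to be ≥ 557 we need j ≤ 7, so at least 16 − 7 = 9 must reach 29.
Exactly 9 works: 9 values at 41 and 7 at 28 total 565; lower one of the high values by 8 (still ≥ 29) to hit 557.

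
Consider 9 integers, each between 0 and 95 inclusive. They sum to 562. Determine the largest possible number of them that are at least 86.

6

With k values at 86 or above and the rest at least 0, the sum is at least 0 + 86k.
Since the sum is 562, we need 86k ≤ 562, i.e. k ≤ 6.
k = 6 is achieved by 6 values at 86 and 3 at 0, total 516; add 46 to one value (staying below 86) to reach 562.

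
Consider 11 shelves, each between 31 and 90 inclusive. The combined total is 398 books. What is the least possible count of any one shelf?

31

To make one shelf as small as possible, make the other 10 as large as possible.
The other 10 can take up 10 × 90 = 900 ≥ 398 − 31, so one shelf can sit at its floor of 31.
Achievable: one at 31 and the other 10 totalling 367, which fits since 10 × 31 ≤ 367 ≤ 10 × 90.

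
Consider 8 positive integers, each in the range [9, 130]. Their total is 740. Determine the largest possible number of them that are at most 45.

3

Suppose k of them are at most 45. Those contribute at most 45 each and the rest at most 130 each.
So the total is at most 45k + 130(8 − k) = 1040 − 85k. This must still be ≥ 740, so k ≤ 3.
k = 3 is achieved by 3 values at 45 and 5 at 130, total 785; lower one of the 130's by 45 (still > 45) to reach 740.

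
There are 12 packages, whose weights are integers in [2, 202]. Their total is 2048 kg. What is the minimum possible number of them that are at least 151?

5

Suppose at most 12 − j of them reach 151; then j values are ≤ 150 and the rest ≤ 202.
The total is then ≤ 150·j + 202·(12 − j) = 2424 − 52j. For this to be ≥ 2048 we need j ≤ 7, so at least 12 − 7 = 5 must reach 151.
Exactly 5 works: 5 values at 202 and 7 at 150 total 2060; lower one of the high values by 12 (still ≥ 151) to hit 2048.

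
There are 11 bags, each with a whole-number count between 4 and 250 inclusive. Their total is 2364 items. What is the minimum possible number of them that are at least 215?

1

Suppose at most 11 − j of them reach 215; then j values are ≤ 214 and the rest ≤ 250.
The total is then ≤ 214·j + 250·(11 − j) = 2750 − 36j. For this to be ≥ 2364 we need j ≤ 10, so at least 11 − 10 = 1 must reach 215.
Exactly 1 works: 1 value at 250 and 10 at 214 total 2390; lower one of the high values by 26 (still ≥ 215) to hit 2364.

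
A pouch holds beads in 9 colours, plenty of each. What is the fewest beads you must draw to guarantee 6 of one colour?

46

You could draw 5 of every colour without reaching 6 of any — 45 in all.
One more forces 6 of some colour, so 45 + 1 = 46.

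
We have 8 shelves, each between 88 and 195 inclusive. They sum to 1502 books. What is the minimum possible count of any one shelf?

137

To make one shelf as small as possible, make the other 7 as large as possible.
The other 7 contribute at most 7 × 195 = 1365, leaving at least 1502 − 1365 = 137.
Since 137 ≥ 88, this is achievable: one at 137 and 7 at 195.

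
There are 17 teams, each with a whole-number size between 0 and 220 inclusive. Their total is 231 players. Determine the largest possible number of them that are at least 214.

If k of the values are ≥ 214, the total is ≥ 214k + 0(17 − k).
Setting 214k + 0(17 − k) ≤ 231 gives 214k ≤ 231, so k ≤ 1.
k = 1 is achieved by 1 value at 214 and 16 at 0, total 214; add 17 to one value (staying below 214) to reach 231.

1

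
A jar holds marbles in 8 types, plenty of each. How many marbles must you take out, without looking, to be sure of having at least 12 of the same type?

89

You could draw 11 of every type without reaching 12 of any — 88 in all.
One more forces 12 of some type, so 88 + 1 = 89.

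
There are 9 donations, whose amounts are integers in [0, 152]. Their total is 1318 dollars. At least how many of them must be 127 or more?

8

Suppose at most 9 − j of them reach 127; then j values are ≤ 126 and the rest ≤ 152.
The total is then ≤ 126·j + 152·(9 − j) = 1368 − 26j. For this to be ≥ 1318 we need j ≤ 1, so at least 9 − 1 = 8 must reach 127.
Exactly 8 works: 8 values at 152 and 1 at 126 total 1342; lower one of the high values by 24 (still ≥ 127) to hit 1318.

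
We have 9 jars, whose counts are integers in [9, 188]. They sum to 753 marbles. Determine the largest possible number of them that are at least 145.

If k of the values are ≥ 145, the total is ≥ 145k + 9(9 − k).
Setting 145k + 9(9 − k) ≤ 753 gives 136k ≤ 672, so k ≤ 4.
k = 4 is achieved by 4 values at 145 and 5 at 9, total 625; add 128 to one value (staying below 145) to reach 753.

4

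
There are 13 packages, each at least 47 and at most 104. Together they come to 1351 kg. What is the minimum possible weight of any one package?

To make one package as small as possible, make the other 12 as large as possible.
The other 12 contribute at most 12 × 104 = 1248, leaving at least 1351 − 1248 = 103.
Since 103 ≥ 47, this is achievable: one at 103 and 12 at 104.

103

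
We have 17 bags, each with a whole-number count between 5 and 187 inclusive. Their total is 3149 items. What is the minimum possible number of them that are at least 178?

Each value short of 178 is at most 177, costing at least 187 − 177 = 10 against the maximum total of 3179.
We can afford to lose at most 3179 − 3149 = 30, so at most ⌊30/10⌋ = 3 fall short, and at least 14 are ≥ 178.
Exactly 14 works: 14 values at 187 and 3 at 177 total 3149.

14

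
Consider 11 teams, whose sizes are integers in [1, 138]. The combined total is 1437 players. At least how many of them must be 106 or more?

9

Suppose at most 11 − j of them reach 106; then j values are ≤ 105 and the rest ≤ 138.
The total is then ≤ 105·j + 138·(11 − j) = 1518 − 33j. For this to be ≥ 1437 we need j ≤ 2, so at least 11 − 2 = 9 must reach 106.
Exactly 9 works: 9 values at 138 and 2 at 105 total 1452; lower one of the high values by 15 (still ≥ 106) to hit 1437.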